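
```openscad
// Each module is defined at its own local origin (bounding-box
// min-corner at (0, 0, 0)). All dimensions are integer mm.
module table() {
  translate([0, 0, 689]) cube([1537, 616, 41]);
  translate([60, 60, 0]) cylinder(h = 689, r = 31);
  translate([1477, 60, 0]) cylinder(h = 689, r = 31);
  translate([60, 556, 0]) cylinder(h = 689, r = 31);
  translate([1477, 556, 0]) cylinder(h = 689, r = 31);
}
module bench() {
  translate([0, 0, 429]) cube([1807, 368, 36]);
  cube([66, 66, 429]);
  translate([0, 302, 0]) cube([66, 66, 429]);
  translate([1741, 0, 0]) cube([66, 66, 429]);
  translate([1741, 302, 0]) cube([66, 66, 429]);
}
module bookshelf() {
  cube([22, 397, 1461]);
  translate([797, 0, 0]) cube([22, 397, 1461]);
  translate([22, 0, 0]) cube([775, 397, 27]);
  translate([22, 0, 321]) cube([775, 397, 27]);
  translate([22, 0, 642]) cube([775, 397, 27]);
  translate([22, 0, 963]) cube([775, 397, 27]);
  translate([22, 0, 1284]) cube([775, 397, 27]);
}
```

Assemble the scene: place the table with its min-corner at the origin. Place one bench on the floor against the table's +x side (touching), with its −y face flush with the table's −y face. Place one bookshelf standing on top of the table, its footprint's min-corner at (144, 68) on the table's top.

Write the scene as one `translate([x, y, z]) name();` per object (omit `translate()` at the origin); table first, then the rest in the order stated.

table();
translate([1537, 0, 0]) bench();
translate([144, 68, 730]) bookshelf();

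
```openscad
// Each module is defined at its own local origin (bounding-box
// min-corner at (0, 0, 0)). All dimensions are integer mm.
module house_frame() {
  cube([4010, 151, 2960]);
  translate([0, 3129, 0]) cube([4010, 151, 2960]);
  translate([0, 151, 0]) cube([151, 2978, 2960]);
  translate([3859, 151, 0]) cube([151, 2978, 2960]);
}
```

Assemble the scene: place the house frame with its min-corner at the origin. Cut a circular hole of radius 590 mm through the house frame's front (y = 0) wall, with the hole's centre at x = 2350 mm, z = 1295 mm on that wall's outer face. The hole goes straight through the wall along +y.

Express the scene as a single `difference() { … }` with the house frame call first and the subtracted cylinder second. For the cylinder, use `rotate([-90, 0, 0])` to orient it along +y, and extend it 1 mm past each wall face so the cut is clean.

difference() {
  house_frame();
  translate([2350, -1, 1295]) rotate([-90, 0, 0]) cylinder(h = 153, r = 590);
}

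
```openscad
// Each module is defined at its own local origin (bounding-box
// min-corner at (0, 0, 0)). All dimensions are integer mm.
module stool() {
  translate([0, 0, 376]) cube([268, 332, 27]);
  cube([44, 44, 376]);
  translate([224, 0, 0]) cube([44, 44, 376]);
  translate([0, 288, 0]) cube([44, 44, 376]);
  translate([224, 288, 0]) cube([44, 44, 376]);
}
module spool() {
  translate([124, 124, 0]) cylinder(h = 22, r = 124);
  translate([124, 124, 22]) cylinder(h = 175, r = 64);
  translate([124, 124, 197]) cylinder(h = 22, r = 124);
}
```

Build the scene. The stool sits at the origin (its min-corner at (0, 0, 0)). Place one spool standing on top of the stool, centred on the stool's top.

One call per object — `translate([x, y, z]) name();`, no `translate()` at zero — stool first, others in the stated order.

stool();
translate([10, 42, 403]) spool();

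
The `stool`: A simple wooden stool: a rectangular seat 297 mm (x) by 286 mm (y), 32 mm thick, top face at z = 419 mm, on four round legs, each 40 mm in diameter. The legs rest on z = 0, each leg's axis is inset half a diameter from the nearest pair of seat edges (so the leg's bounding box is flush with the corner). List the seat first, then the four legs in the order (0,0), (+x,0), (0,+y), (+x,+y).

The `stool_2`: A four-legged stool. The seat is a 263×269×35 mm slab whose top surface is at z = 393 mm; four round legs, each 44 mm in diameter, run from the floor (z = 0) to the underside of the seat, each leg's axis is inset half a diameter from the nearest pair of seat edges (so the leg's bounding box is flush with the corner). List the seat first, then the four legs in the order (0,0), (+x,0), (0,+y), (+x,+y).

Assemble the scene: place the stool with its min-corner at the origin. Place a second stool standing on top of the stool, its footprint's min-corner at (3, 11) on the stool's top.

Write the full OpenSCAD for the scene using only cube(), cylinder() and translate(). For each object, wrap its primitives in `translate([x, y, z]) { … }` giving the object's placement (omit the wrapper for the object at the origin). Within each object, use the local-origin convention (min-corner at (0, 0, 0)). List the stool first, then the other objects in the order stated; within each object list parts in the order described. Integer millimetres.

translate([0, 0, 387]) cube([297, 286, 32]);
translate([20, 20, 0]) cylinder(h = 387, r = 20);
translate([277, 20, 0]) cylinder(h = 387, r = 20);
translate([20, 266, 0]) cylinder(h = 387, r = 20);
translate([277, 266, 0]) cylinder(h = 387, r = 20);
translate([3, 11, 419]) {
  translate([0, 0, 358]) cube([263, 269, 35]);
  translate([22, 22, 0]) cylinder(h = 358, r = 22);
  translate([241, 22, 0]) cylinder(h = 358, r = 22);
  translate([22, 247, 0]) cylinder(h = 358, r = 22);
  translate([241, 247, 0]) cylinder(h = 358, r = 22);
}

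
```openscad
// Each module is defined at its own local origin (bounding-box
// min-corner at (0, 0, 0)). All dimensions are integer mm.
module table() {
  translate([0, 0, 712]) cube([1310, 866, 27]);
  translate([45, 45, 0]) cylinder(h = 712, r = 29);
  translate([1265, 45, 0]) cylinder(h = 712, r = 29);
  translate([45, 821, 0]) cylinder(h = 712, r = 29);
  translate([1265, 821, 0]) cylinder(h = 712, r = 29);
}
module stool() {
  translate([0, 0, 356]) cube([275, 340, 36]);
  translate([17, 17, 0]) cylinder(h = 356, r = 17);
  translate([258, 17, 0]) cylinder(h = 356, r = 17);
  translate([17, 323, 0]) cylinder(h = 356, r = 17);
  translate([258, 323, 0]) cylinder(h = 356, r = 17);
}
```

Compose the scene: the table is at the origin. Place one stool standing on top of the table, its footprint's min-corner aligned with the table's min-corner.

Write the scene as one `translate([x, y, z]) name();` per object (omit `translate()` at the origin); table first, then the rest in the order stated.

table();
translate([0, 0, 739]) stool();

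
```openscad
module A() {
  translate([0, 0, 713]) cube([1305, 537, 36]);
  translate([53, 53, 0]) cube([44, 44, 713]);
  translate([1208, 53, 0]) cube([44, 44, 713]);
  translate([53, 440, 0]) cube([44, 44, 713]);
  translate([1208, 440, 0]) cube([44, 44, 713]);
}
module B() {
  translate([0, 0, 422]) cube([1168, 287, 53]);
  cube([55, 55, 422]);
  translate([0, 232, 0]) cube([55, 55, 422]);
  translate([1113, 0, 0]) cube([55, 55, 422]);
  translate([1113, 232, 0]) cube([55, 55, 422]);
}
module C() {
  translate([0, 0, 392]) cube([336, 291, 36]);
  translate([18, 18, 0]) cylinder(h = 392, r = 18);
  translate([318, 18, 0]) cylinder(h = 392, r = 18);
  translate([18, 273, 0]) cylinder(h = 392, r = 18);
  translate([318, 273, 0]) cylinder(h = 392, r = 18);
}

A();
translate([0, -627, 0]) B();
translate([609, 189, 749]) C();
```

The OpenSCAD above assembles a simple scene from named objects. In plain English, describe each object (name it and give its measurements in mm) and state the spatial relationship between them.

A is a rectangular dining table. The top is 1305×537×36 mm with its upper surface at z = 749 mm. It stands on four 44×44 mm square legs, each inset 53 mm from the nearest pair of top edges, running from the floor to the underside of the top.

B is a long wooden bench with a 1168 mm (x) × 287 mm (y) seat, 53 mm thick, its top surface 475 mm above the floor. Four 55 mm square legs at the seat corners, flush with the edges, run from z = 0 to the seat underside.

C is a simple wooden stool: a rectangular seat 336 mm (x) by 291 mm (y), 36 mm thick, top face at z = 428 mm, on four round legs, each 36 mm in diameter. The legs rest on z = 0, each leg's axis is inset half a diameter from the nearest pair of seat edges (so the leg's bounding box is flush with the corner).

The bench is on the floor beside the table on its −y side. The stool is on top of the table.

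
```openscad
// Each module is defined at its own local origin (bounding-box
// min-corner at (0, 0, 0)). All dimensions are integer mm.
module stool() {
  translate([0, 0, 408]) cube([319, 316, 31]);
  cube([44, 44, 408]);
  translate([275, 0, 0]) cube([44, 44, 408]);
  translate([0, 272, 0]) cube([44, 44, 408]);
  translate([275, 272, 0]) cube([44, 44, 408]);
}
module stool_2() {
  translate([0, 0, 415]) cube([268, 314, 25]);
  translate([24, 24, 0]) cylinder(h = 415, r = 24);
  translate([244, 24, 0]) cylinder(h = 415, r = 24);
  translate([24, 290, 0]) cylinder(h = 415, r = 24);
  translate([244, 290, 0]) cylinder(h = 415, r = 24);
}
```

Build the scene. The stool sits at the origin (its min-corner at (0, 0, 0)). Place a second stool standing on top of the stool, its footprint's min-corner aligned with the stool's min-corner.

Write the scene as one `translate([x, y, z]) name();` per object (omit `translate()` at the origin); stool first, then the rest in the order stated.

stool();
translate([0, 0, 439]) stool_2();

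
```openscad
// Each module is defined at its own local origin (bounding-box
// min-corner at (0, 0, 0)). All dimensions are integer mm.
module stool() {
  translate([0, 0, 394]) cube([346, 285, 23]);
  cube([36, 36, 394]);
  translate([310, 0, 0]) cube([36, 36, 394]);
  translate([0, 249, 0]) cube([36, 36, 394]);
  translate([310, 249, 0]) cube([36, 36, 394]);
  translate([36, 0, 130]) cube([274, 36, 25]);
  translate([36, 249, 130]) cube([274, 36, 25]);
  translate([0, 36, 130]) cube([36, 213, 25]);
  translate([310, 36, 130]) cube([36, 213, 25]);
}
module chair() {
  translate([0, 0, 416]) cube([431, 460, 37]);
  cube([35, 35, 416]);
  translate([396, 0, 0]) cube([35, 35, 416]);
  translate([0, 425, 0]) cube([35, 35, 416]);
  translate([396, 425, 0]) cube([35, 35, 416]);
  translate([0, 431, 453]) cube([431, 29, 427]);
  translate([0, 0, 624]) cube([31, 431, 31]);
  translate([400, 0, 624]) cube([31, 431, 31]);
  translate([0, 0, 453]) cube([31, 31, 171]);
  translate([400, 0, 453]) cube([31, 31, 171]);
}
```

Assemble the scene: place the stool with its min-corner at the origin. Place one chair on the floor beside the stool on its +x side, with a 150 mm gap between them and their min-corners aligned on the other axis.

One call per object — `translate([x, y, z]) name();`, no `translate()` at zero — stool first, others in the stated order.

stool();
translate([496, 0, 0]) chair();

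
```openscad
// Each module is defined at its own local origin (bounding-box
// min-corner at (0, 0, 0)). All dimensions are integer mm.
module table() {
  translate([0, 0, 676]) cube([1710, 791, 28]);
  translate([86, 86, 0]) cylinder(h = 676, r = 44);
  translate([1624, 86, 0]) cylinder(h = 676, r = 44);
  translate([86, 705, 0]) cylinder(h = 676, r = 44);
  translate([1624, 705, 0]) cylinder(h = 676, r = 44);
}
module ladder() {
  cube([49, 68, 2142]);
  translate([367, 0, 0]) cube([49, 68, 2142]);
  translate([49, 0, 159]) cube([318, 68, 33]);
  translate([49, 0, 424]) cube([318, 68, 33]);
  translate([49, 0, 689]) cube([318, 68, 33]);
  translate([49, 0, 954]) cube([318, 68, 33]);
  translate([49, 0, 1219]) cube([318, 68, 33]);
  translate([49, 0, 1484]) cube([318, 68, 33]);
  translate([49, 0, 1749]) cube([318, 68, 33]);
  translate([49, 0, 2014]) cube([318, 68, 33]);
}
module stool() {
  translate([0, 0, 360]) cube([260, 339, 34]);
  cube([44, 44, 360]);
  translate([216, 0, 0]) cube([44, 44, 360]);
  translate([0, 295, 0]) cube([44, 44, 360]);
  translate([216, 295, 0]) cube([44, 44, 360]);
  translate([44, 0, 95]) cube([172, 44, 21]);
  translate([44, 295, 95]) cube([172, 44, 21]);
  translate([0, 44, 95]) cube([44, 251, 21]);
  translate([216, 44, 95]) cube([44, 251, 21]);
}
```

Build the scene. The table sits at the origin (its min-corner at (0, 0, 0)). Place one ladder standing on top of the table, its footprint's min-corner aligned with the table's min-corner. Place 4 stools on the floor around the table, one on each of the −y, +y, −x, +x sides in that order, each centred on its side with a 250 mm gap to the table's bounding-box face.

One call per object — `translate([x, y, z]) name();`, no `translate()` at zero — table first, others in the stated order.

table();
translate([0, 0, 704]) ladder();
translate([725, -589, 0]) stool();
translate([725, 1041, 0]) stool();
translate([-510, 226, 0]) stool();
translate([1960, 226, 0]) stool();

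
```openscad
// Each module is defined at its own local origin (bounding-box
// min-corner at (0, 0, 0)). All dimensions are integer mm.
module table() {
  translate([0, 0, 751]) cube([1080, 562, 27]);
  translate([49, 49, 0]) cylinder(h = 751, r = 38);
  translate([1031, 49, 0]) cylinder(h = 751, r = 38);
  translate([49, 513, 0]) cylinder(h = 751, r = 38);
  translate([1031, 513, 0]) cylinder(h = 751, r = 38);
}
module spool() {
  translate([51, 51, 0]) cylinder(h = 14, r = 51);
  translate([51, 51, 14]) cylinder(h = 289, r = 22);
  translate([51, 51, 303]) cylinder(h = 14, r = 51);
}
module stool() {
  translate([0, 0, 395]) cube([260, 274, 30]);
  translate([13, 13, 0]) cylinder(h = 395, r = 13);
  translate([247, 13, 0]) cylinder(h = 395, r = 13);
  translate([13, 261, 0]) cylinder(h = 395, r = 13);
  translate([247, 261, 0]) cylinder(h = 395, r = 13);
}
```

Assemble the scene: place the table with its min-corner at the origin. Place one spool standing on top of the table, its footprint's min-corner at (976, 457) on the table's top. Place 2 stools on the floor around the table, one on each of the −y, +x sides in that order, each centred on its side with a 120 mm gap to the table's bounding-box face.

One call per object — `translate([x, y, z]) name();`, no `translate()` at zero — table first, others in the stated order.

table();
translate([976, 457, 778]) spool();
translate([410, -394, 0]) stool();
translate([1200, 144, 0]) stool();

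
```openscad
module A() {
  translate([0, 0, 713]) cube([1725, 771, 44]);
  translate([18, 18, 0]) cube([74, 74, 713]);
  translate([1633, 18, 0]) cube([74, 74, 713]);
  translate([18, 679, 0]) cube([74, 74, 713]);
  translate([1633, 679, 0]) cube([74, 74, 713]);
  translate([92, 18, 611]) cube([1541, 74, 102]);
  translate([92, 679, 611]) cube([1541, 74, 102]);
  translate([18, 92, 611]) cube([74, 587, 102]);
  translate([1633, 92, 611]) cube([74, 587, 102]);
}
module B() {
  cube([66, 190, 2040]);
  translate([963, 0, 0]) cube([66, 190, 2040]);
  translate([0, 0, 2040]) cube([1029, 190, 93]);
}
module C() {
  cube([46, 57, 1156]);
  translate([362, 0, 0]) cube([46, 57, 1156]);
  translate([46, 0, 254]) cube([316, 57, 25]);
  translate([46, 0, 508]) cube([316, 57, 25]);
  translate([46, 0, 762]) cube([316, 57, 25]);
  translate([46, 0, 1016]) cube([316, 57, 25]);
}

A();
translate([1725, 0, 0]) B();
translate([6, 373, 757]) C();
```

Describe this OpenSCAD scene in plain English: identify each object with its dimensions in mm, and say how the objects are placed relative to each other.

A is a rectangular dining table. The top is 1725×771×44 mm with its upper surface at z = 757 mm. It stands on four 74×74 mm square legs, each inset 18 mm from the nearest pair of top edges, running from the floor to the underside of the top. Four apron rails, 74 mm thick and 102 mm tall, run between adjacent legs with their top edges flush with the underside of the top and their outer faces flush with the legs' outer faces.

B is a rectangular door frame: two vertical jambs of 66×190 mm section, 2040 mm tall, with a clear opening 897 mm wide between their inner faces. A header 93 mm tall and 190 mm deep lies on top of the jambs and spans the full outside width.

C is a wooden ladder with two side rails of 46×57 mm section and 1156 mm height, set 408 mm apart overall. Between them run 4 rectangular rungs (57 mm deep, 25 mm thick), front faces flush with the rails' −y face. The bottom of the first rung is 254 mm above the floor and each subsequent rung is 254 mm higher than the one below.

The door frame is against the table's +x side, with their −y faces flush. The ladder is on top of the table.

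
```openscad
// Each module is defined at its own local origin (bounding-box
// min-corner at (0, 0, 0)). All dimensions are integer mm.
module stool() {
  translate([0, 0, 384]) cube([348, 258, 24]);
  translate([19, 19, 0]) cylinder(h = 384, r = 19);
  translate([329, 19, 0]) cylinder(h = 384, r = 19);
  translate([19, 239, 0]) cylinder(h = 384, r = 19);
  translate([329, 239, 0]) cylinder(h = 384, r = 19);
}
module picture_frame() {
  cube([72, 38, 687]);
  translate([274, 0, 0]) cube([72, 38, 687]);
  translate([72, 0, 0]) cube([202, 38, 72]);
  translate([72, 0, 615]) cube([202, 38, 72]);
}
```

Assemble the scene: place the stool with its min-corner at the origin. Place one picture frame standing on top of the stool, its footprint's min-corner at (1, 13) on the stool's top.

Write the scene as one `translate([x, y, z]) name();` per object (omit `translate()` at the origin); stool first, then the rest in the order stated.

stool();
translate([1, 13, 408]) picture_frame();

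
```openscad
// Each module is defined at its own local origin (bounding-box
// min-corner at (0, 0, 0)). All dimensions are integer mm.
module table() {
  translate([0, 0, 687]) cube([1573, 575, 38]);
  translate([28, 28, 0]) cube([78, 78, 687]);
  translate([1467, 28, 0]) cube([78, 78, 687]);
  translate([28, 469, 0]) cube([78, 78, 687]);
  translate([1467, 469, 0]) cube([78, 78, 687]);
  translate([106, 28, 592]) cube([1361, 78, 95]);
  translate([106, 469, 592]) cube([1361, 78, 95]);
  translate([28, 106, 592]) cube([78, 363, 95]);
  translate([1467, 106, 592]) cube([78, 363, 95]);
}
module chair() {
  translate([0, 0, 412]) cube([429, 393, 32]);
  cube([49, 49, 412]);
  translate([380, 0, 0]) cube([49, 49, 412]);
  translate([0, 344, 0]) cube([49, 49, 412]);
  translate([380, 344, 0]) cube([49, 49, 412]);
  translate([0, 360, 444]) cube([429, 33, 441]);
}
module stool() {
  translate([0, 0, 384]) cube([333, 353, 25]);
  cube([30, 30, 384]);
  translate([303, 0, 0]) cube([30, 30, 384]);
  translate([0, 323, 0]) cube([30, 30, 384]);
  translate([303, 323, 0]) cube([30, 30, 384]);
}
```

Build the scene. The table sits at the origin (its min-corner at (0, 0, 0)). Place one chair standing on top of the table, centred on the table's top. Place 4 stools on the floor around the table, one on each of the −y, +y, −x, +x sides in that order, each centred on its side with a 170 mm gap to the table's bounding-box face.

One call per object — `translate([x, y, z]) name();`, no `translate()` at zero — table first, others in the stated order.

table();
translate([572, 91, 725]) chair();
translate([620, -523, 0]) stool();
translate([620, 745, 0]) stool();
translate([-503, 111, 0]) stool();
translate([1743, 111, 0]) stool();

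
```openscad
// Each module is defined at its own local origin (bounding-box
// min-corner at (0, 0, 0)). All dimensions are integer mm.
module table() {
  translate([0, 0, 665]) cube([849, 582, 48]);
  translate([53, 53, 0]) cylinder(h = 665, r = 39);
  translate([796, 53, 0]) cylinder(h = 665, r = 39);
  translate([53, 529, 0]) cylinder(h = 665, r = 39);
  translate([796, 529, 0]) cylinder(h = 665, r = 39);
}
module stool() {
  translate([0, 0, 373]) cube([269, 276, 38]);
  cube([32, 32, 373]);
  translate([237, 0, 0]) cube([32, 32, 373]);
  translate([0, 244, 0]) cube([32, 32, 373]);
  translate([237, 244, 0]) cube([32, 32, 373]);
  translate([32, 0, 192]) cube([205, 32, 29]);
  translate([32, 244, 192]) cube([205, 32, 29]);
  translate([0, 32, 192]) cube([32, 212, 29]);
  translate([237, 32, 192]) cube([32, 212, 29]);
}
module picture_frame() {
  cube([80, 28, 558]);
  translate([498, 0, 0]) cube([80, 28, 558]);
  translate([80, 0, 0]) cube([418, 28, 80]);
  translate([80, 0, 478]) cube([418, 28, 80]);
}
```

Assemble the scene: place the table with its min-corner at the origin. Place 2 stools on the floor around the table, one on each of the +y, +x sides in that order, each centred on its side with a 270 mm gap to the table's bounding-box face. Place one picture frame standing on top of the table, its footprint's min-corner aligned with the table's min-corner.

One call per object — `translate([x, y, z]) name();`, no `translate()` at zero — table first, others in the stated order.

table();
translate([290, 852, 0]) stool();
translate([1119, 153, 0]) stool();
translate([0, 0, 713]) picture_frame();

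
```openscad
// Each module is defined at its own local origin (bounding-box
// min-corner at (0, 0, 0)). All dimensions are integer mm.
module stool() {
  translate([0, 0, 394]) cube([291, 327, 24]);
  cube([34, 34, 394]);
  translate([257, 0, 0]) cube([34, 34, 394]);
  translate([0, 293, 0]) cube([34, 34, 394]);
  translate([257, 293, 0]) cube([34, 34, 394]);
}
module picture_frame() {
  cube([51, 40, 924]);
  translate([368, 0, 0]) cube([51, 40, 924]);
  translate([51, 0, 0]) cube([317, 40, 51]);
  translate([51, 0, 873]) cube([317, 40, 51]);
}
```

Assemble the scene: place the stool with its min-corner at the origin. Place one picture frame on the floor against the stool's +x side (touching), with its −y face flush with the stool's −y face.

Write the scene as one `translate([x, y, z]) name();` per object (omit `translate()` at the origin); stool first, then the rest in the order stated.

stool();
translate([291, 0, 0]) picture_frame();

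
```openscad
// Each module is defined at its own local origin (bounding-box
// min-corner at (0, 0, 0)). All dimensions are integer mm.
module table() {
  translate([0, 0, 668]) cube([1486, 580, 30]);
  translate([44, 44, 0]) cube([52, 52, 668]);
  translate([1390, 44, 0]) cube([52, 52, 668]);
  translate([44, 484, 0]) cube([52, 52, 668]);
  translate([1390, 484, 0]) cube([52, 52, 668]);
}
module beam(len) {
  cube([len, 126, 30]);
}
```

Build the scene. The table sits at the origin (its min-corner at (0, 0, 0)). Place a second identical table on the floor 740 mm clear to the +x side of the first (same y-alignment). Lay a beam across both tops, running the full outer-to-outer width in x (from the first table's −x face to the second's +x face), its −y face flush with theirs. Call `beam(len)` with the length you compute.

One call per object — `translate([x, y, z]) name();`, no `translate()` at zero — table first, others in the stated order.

table();
translate([2226, 0, 0]) table();
translate([0, 0, 698]) beam(3712);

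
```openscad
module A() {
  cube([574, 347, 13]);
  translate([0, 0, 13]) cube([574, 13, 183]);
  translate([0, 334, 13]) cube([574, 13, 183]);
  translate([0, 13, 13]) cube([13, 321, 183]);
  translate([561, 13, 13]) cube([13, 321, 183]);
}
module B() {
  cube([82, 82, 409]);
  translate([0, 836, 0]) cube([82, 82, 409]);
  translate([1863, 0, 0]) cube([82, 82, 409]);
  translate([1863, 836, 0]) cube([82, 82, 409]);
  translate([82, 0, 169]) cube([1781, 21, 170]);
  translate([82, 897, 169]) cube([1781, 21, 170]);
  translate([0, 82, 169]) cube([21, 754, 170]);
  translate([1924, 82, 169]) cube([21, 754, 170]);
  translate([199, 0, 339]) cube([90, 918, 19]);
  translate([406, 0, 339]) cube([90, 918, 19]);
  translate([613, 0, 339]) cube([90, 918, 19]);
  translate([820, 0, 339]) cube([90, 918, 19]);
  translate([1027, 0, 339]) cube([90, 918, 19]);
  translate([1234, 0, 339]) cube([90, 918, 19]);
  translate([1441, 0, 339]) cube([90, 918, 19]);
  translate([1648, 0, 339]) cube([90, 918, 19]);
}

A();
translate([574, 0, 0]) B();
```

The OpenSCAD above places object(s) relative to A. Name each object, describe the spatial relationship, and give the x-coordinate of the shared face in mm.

A is an open box. B is a bed frame. The bed frame is against the open box's +x side, with their −y faces flush. The x-coordinate of the shared face is 574 mm.

The open box's +x face and the bed frame's −x face are both at x = 574 mm.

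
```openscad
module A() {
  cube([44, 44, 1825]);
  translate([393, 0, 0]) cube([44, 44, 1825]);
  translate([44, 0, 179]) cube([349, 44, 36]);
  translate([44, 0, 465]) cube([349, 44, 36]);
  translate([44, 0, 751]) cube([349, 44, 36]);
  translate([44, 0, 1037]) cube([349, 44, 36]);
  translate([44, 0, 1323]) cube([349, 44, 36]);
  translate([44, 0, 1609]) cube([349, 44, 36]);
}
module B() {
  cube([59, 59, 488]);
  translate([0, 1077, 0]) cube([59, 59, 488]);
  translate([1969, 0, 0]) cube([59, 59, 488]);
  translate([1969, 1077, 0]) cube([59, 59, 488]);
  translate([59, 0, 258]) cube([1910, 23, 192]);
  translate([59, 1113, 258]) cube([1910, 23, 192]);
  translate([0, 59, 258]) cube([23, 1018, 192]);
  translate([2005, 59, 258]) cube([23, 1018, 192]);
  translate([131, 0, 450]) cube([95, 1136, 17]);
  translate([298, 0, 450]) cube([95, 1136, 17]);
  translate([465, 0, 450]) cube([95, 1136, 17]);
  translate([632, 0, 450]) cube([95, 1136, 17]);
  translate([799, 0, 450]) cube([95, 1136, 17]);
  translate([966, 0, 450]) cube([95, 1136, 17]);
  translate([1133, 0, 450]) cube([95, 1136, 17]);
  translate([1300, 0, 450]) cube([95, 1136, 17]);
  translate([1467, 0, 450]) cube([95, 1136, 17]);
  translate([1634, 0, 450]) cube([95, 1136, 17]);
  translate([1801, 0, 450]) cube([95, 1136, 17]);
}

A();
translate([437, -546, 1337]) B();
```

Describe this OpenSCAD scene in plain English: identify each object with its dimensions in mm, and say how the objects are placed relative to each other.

A is a straight ladder. Two 44×44 mm vertical rails, 1825 mm tall, stand 437 mm apart (outside-to-outside) with their front faces coplanar on the −y side. 6 rungs, each 44 mm deep and 36 mm tall, span between the inner faces of the rails, front faces flush with the rails. The lowest rung's underside is at z = 179 mm and rungs are spaced 286 mm apart (underside to underside).

B is a bed frame 2028 mm long (x) by 1136 mm wide (y). Four 59×59 mm corner posts, 488 mm tall, at the corners of the footprint. Four rails of 23 mm thickness and 192 mm height run between adjacent posts with their undersides at z = 258 mm, their outer faces flush with the outside of the frame (the two x-running rails run between the posts' inner faces; the two y-running rails run between the posts' inner faces). 11 slats, each 95 mm wide (x) and 17 mm thick, lie across the top of the two x-running rails, running the full 1136 mm width of the frame in y; the slats are evenly spaced along x between the inner faces of the end posts with equal gaps (rounded down to the nearest mm) at the −x end and between each pair — any rounding remainder accumulates at the +x end.

The bed frame is beside the ladder with their tops flush at z = 1825.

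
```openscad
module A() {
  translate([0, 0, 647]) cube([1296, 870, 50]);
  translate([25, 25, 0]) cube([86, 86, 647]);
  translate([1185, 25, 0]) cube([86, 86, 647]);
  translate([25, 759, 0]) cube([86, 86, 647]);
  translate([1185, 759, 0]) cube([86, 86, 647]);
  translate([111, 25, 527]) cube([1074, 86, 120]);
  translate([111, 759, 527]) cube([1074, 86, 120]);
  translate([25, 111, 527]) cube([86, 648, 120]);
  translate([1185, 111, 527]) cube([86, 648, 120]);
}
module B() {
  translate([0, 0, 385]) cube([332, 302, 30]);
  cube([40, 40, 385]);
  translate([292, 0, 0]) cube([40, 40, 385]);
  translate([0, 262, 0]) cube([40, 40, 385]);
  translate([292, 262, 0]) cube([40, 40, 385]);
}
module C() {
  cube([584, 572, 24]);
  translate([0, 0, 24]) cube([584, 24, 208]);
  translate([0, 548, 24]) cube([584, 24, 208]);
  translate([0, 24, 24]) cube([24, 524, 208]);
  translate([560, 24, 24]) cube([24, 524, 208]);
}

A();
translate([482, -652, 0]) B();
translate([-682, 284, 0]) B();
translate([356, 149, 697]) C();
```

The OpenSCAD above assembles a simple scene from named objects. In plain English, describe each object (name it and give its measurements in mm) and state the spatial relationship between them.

A is a rectangular dining table. The top is 1296×870×50 mm with its upper surface at z = 697 mm. It stands on four 86×86 mm square legs, each inset 25 mm from the nearest pair of top edges, running from the floor to the underside of the top. Four apron rails, 86 mm thick and 120 mm tall, run between adjacent legs with their top edges flush with the underside of the top and their outer faces flush with the legs' outer faces.

B is a simple wooden stool: a rectangular seat 332 mm (x) by 302 mm (y), 30 mm thick, top face at z = 415 mm, on four square legs, each 40×40 mm in cross-section. The legs rest on z = 0, each flush with a corner of the seat.

C is an open storage box with external size 584×572×232 mm and wall thickness 24 mm (the base is also 24 mm thick). The base covers the whole footprint; the four walls stand on the base, with the y-facing walls full-width and the x-facing walls fitting between their inner faces.

Two stools sit around the table at the −y, −x sides. The open box is on top of the table, centred.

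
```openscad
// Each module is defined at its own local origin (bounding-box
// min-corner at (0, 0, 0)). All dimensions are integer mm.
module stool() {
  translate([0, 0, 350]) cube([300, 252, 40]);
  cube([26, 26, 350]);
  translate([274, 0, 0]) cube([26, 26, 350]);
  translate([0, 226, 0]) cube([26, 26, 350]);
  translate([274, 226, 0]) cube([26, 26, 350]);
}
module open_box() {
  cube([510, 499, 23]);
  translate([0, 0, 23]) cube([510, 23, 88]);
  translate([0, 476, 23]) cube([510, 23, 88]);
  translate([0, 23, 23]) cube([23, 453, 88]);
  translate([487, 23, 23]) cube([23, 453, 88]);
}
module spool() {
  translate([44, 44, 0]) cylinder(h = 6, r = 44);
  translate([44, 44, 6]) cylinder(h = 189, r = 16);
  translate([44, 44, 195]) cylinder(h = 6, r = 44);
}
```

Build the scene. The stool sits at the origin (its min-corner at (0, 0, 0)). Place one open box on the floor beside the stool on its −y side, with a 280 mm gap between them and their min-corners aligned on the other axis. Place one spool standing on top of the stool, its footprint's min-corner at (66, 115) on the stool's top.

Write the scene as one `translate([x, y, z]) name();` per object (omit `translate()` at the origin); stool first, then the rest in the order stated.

stool();
translate([0, -779, 0]) open_box();
translate([66, 115, 390]) spool();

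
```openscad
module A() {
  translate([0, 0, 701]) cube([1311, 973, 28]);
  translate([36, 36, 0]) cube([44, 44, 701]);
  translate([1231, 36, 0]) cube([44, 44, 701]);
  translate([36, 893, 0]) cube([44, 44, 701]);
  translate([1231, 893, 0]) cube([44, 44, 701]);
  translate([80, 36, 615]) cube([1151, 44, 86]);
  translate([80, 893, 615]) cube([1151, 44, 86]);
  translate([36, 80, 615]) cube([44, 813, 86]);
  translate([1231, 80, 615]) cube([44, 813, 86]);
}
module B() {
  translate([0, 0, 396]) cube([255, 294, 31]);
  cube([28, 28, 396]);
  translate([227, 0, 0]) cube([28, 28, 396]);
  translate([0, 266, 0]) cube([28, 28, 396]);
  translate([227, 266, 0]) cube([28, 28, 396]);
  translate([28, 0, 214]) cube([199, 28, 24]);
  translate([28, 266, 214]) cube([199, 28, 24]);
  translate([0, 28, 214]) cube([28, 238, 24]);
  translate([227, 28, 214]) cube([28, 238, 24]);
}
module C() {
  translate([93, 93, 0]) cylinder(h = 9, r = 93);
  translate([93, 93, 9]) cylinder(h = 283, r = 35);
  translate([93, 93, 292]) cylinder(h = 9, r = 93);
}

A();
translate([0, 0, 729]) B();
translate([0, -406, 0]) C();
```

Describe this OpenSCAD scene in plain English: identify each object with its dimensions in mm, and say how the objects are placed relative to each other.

A is a rectangular dining table. The top is 1311×973×28 mm with its upper surface at z = 729 mm. It stands on four 44×44 mm square legs, each inset 36 mm from the nearest pair of top edges, running from the floor to the underside of the top. Four apron rails, 44 mm thick and 86 mm tall, run between adjacent legs with their top edges flush with the underside of the top and their outer faces flush with the legs' outer faces.

B is a simple wooden stool: a rectangular seat 255 mm (x) by 294 mm (y), 31 mm thick, top face at z = 427 mm, on four square legs, each 28×28 mm in cross-section. The legs rest on z = 0, each flush with a corner of the seat. Four stretchers, 28 mm wide and 24 mm tall, connect adjacent legs with their undersides at z = 214 mm, each running between the inner faces of the legs it joins and aligned with the legs' outer faces on the other axis.

C is a spool: two coaxial disc flanges of radius 93 mm and thickness 9 mm, joined by a core cylinder of radius 35 mm and height 283 mm. The lower flange rests on z = 0 and the three cylinders share a vertical axis.

The stool is on top of the table. The spool is on the floor beside the table on its −y side.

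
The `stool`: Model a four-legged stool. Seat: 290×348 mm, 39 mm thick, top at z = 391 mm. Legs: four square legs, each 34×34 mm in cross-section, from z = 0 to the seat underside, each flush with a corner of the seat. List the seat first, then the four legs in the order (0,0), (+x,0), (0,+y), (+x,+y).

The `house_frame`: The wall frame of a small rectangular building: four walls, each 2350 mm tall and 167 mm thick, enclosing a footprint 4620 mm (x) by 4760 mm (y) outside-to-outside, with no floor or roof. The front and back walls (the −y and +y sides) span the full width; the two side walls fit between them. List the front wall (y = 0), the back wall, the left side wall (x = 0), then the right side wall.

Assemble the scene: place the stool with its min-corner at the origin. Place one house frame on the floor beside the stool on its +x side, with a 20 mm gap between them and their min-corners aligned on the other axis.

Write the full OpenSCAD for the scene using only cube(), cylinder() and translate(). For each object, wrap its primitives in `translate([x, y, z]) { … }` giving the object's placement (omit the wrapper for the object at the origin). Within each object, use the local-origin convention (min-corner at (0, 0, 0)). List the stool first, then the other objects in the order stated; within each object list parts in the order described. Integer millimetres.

translate([0, 0, 352]) cube([290, 348, 39]);
cube([34, 34, 352]);
translate([256, 0, 0]) cube([34, 34, 352]);
translate([0, 314, 0]) cube([34, 34, 352]);
translate([256, 314, 0]) cube([34, 34, 352]);
translate([310, 0, 0]) {
  cube([4620, 167, 2350]);
  translate([0, 4593, 0]) cube([4620, 167, 2350]);
  translate([0, 167, 0]) cube([167, 4426, 2350]);
  translate([4453, 167, 0]) cube([167, 4426, 2350]);
}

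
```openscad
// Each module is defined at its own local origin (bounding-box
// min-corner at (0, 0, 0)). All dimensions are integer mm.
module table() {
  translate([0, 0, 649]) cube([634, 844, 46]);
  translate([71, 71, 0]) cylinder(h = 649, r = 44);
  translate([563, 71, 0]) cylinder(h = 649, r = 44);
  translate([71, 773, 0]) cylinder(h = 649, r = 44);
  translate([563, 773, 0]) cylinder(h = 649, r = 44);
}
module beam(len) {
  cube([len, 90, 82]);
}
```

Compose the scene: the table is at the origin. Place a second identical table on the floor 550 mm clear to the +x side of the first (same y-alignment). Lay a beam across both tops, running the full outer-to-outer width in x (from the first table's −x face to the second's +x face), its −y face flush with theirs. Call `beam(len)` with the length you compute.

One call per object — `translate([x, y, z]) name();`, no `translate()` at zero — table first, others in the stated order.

table();
translate([1184, 0, 0]) table();
translate([0, 0, 695]) beam(1818);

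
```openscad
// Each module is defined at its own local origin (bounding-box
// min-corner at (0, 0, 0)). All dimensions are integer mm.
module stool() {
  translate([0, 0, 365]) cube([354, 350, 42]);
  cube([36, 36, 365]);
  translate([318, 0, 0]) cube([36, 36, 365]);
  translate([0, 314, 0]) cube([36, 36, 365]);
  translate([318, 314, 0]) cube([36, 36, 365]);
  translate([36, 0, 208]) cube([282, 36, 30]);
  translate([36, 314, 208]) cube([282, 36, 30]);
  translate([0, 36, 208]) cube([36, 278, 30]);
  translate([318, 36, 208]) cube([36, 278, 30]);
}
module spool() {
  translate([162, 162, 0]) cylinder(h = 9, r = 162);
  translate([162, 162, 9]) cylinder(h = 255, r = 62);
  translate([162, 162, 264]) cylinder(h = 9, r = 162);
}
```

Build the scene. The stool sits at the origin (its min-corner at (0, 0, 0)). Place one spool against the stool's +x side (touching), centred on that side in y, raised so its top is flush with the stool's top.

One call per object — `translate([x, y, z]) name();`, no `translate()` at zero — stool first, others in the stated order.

stool();
translate([354, 13, 134]) spool();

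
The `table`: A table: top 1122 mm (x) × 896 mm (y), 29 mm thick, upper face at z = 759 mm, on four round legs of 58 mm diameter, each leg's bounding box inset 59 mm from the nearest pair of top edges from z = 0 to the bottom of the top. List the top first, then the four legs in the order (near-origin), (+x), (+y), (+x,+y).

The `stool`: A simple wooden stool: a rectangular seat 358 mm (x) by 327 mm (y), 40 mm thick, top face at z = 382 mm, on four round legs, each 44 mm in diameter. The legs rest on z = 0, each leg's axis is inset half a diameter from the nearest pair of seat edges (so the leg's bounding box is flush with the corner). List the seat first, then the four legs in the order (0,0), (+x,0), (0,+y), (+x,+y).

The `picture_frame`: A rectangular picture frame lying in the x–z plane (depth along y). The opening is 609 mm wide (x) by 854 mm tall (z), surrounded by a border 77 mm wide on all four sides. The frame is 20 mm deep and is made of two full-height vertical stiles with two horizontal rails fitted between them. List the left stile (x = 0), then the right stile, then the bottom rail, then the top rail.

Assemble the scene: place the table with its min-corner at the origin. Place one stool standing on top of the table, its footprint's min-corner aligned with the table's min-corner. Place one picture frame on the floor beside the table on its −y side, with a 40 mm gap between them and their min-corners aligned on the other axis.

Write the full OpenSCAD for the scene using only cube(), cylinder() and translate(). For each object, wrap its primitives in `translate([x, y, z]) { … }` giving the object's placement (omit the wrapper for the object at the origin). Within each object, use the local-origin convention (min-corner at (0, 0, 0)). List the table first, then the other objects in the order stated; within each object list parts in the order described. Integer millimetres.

translate([0, 0, 730]) cube([1122, 896, 29]);
translate([88, 88, 0]) cylinder(h = 730, r = 29);
translate([1034, 88, 0]) cylinder(h = 730, r = 29);
translate([88, 808, 0]) cylinder(h = 730, r = 29);
translate([1034, 808, 0]) cylinder(h = 730, r = 29);
translate([0, 0, 759]) {
  translate([0, 0, 342]) cube([358, 327, 40]);
  translate([22, 22, 0]) cylinder(h = 342, r = 22);
  translate([336, 22, 0]) cylinder(h = 342, r = 22);
  translate([22, 305, 0]) cylinder(h = 342, r = 22);
  translate([336, 305, 0]) cylinder(h = 342, r = 22);
}
translate([0, -60, 0]) {
  cube([77, 20, 1008]);
  translate([686, 0, 0]) cube([77, 20, 1008]);
  translate([77, 0, 0]) cube([609, 20, 77]);
  translate([77, 0, 931]) cube([609, 20, 77]);
}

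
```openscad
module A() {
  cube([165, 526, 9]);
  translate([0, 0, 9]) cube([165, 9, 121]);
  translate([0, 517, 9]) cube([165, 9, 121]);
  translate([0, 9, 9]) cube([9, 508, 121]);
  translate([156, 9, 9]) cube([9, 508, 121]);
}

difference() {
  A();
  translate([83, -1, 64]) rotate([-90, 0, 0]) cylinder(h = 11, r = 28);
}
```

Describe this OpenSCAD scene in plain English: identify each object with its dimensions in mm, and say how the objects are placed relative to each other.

A is an open storage box with external size 165×526×130 mm and wall thickness 9 mm (the base is also 9 mm thick). The base covers the whole footprint; the four walls stand on the base, with the y-facing walls full-width and the x-facing walls fitting between their inner faces.

The open box has a circular hole of radius 28 mm through its front wall, centred at (x = 83, z = 64).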